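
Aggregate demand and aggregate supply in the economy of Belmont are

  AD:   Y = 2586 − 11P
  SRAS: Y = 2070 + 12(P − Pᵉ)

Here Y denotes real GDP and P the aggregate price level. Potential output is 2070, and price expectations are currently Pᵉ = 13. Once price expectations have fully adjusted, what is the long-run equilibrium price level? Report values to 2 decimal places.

Short run: with Pᵉ = 13, SRAS is Y = 1914 + 12P. Setting AD = SRAS gives 672 = 23P, so P = 29.22 and Y = 2586 − 11P = 2264.61.
Output 2264.61 is above potential 2070, so over time expected prices rise and SRAS shifts left until Y returns to 2070.
Long run: Y = 2070 on the AD curve gives 2070 = 2586 − 11P, so P = 46.91.

Long-run P = 46.91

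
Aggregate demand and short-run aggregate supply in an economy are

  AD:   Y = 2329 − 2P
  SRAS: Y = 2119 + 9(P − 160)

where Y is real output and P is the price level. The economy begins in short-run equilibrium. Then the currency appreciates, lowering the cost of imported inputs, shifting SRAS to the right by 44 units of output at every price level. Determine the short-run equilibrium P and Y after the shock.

This is a positive supply shock: SRAS shifts right.
New SRAS: Y = 723 + 9P.
Set AD = SRAS: 2329 − 2P = 723 + 9P, so 1606 = 11P and P = 146.
Y = 2329 − 2·146 = 2037.

P = 146, Y = 2037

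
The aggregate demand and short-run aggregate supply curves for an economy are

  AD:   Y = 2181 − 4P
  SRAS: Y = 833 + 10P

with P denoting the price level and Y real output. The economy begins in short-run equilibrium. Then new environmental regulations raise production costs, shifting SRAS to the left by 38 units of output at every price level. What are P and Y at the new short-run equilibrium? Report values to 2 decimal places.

This is a negative supply shock: SRAS shifts left.
New SRAS: Y = 795 + 10P.
Set AD = SRAS: 2181 − 4P = 795 + 10P, so 1386 = 14P and P = 99.00.
Substituting into AD, Y = 1785.00.

P = 99.00, Y = 1785.00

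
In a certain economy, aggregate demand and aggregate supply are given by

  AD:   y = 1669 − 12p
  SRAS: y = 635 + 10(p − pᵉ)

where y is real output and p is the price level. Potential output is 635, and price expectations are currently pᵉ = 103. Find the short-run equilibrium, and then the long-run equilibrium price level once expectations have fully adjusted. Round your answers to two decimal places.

Short run: with pᵉ = 103, SRAS is y = 10p − 395. Setting AD = SRAS gives 2064 = 22p, so p = 93.82 and y = 1669 − 12p = 543.18.
Output 543.18 is below potential 635, so over time expected prices fall and SRAS shifts right until y returns to 635.
Long run: y = 635 on the AD curve gives 635 = 1669 − 12p, so p = 86.17.

Short run: p = 93.82, y = 543.18. Long run: p = 86.17.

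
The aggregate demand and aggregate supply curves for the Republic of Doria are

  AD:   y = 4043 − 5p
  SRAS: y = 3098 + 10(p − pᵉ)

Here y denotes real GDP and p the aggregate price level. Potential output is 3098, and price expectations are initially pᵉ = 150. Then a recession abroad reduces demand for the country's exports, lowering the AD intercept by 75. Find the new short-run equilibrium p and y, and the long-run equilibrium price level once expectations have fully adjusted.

Short run: p = 158, y = 3178. Long run: p = 174.

AD shifts left: new AD is y = 3968 − 5p. With pᵉ = 150, SRAS is y = 1598 + 10p.
Short run: 3968 − 5p = 1598 + 10p gives 2370 = 15p, so p = 158 and y = 3968 − 5·158 = 3178.
y = 3178 is above potential 3098; expectations adjust and SRAS shifts left until y = 3098.
Long run: on the new AD curve, 3098 = 3968 − 5p gives p = 174.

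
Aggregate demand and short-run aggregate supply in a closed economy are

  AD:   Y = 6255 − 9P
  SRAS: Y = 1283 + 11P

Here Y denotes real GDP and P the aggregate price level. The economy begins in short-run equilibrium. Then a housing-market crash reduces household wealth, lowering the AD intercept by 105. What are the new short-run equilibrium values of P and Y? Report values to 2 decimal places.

This is a negative demand shock: AD shifts left.
New AD: Y = 6150 − 9P.
Set AD = SRAS: 6150 − 9P = 1283 + 11P, so 4867 = 20P and P = 243.35.
Substituting into AD, Y = 3959.85.

P = 243.35, Y = 3959.85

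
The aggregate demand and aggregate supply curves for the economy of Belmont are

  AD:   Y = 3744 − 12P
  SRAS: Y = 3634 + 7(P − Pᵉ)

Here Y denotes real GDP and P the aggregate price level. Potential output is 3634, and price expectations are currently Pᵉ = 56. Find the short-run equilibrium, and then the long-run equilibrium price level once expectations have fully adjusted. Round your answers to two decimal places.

Short run: P = 26.42, Y = 3426.95. Long run: P = 9.17.

Short run: with Pᵉ = 56, SRAS is Y = 3242 + 7P. Setting AD = SRAS gives 502 = 19P, so P = 26.42 and Y = 3744 − 12P = 3426.95.
Output 3426.95 is below potential 3634, so over time expected prices fall and SRAS shifts right until Y returns to 3634.
Long run: Y = 3634 on the AD curve gives 3634 = 3744 − 12P, so P = 9.17.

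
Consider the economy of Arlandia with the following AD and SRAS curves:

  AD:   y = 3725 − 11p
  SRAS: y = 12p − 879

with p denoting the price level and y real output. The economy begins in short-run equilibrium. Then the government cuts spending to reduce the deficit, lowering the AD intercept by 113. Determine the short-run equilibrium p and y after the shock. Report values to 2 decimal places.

p = 195.26, y = 1464.13

This is a negative demand shock: AD shifts left.
New AD: y = 3612 − 11p.
Set AD = SRAS: 3612 − 11p = 12p − 879, so 4491 = 23p and p = 195.26.
Substituting into AD, y = 1464.13.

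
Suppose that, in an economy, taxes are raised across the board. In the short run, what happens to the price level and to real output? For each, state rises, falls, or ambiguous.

This is a negative demand shock: AD shifts left.
Moving along the upward-sloping SRAS curve, P falls and Y falls.

Price level: falls; output: falls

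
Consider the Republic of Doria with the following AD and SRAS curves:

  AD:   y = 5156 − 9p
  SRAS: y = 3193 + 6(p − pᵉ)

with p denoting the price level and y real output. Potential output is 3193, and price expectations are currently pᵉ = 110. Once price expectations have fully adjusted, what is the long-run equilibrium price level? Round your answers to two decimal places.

Long-run p = 218.11

Short run: with pᵉ = 110, SRAS is y = 2533 + 6p. Setting AD = SRAS gives 2623 = 15p, so p = 174.87 and y = 5156 − 9p = 3582.20.
Output 3582.20 is above potential 3193, so over time expected prices rise and SRAS shifts left until y returns to 3193.
Long run: y = 3193 on the AD curve gives 3193 = 5156 − 9p, so p = 218.11.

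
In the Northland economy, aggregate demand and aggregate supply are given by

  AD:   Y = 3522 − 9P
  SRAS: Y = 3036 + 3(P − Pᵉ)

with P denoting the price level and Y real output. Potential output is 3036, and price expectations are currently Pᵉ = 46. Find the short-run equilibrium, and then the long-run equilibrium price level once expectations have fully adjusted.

Short run: P = 52, Y = 3054. Long run: P = 54.

Short run: with Pᵉ = 46, SRAS is Y = 2898 + 3P. Setting AD = SRAS gives 624 = 12P, so P = 52 and Y = 3522 − 9·52 = 3054.
Output 3054 is above potential 3036, so over time expected prices rise and SRAS shifts left until Y returns to 3036.
Long run: Y = 3036 on the AD curve gives 3036 = 3522 − 9P, so P = 54.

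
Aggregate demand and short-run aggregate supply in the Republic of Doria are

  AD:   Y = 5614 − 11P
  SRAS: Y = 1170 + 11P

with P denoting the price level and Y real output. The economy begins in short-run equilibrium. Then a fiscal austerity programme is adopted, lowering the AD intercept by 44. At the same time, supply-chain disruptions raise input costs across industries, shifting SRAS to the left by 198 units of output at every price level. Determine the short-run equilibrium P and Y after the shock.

P = 209, Y = 3271

After both shocks: AD is Y = 5570 − 11P and SRAS is Y = 972 + 11P.
Setting them equal: 4598 = 22P, so P = 209.
Y = 5570 − 11·209 = 3271.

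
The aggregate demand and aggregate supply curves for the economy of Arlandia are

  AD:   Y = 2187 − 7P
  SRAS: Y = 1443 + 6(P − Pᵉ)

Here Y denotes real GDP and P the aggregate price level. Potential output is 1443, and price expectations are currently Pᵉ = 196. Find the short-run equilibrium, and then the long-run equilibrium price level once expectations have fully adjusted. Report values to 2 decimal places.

Short run: P = 147.69, Y = 1153.15. Long run: P = 106.29.

Short run: with Pᵉ = 196, SRAS is Y = 267 + 6P. Setting AD = SRAS gives 1920 = 13P, so P = 147.69 and Y = 2187 − 7P = 1153.15.
Output 1153.15 is below potential 1443, so over time expected prices fall and SRAS shifts right until Y returns to 1443.
Long run: Y = 1443 on the AD curve gives 1443 = 2187 − 7P, so P = 106.29.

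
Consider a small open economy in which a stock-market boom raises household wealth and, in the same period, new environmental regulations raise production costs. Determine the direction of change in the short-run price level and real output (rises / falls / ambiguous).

Price level: rises; output: ambiguous

The first event is a positive demand shock: AD shifts right, which by itself pushes P up and Y up.
The second is an adverse supply shock: SRAS shifts left, which by itself pushes P up and Y down.
Both shocks push P up, so P rises. The two shocks push Y in opposite directions, so the effect on Y is ambiguous.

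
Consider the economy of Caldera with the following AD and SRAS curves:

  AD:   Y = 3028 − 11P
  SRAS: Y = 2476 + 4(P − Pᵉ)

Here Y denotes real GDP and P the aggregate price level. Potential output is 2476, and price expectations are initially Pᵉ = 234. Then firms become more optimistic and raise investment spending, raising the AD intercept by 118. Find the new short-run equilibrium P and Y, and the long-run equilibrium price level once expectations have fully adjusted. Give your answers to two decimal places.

AD shifts right: new AD is Y = 3146 − 11P. With Pᵉ = 234, SRAS is Y = 1540 + 4P.
Short run: 3146 − 11P = 1540 + 4P gives 1606 = 15P, so P = 107.07 and Y = 3146 − 11P = 1968.27.
Y = 1968.27 is below potential 2476; expectations adjust and SRAS shifts right until Y = 2476.
Long run: on the new AD curve, 2476 = 3146 − 11P gives P = 60.91.

Short run: P = 107.07, Y = 1968.27. Long run: P = 60.91.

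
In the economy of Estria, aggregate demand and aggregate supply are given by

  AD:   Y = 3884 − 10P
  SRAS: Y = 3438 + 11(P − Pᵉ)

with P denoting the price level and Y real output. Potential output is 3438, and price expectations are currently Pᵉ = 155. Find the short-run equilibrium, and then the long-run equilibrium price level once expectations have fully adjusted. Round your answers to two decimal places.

Short run: P = 102.43, Y = 2859.71. Long run: P = 44.60.

Short run: with Pᵉ = 155, SRAS is Y = 1733 + 11P. Setting AD = SRAS gives 2151 = 21P, so P = 102.43 and Y = 3884 − 10P = 2859.71.
Output 2859.71 is below potential 3438, so over time expected prices fall and SRAS shifts right until Y returns to 3438.
Long run: Y = 3438 on the AD curve gives 3438 = 3884 − 10P, so P = 44.60.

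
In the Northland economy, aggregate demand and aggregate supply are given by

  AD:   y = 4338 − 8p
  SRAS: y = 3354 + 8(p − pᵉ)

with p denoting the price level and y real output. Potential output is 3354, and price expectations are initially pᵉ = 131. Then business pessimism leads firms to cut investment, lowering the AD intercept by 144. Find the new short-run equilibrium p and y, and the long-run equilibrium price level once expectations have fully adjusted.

AD shifts left: new AD is y = 4194 − 8p. With pᵉ = 131, SRAS is y = 2306 + 8p.
Short run: 4194 − 8p = 2306 + 8p gives 1888 = 16p, so p = 118 and y = 4194 − 8·118 = 3250.
y = 3250 is below potential 3354; expectations adjust and SRAS shifts right until y = 3354.
Long run: on the new AD curve, 3354 = 4194 − 8p gives p = 105.

Short run: p = 118, y = 3250. Long run: p = 105.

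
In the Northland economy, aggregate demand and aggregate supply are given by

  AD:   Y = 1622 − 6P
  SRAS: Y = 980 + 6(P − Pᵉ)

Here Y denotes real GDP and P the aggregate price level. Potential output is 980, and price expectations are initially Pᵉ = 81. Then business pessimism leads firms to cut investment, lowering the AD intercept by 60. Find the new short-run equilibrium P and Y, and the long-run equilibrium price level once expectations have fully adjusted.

AD shifts left: new AD is Y = 1562 − 6P. With Pᵉ = 81, SRAS is Y = 494 + 6P.
Short run: 1562 − 6P = 494 + 6P gives 1068 = 12P, so P = 89 and Y = 1562 − 6·89 = 1028.
Y = 1028 is above potential 980; expectations adjust and SRAS shifts left until Y = 980.
Long run: on the new AD curve, 980 = 1562 − 6P gives P = 97.

Short run: P = 89, Y = 1028. Long run: P = 97.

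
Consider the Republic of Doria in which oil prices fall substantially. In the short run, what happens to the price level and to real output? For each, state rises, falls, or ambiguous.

This is a favourable supply shock: SRAS shifts right.
Moving along the downward-sloping AD curve, P falls and Y rises.

Price level: falls; output: rises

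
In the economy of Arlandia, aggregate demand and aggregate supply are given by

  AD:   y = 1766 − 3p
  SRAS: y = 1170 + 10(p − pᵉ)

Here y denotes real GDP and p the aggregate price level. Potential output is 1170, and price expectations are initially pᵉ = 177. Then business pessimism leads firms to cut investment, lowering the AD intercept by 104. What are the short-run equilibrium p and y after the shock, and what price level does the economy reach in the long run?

Short run: p = 174, y = 1140. Long run: p = 164.

AD shifts left: new AD is y = 1662 − 3p. With pᵉ = 177, SRAS is y = 10p − 600.
Short run: 1662 − 3p = 10p − 600 gives 2262 = 13p, so p = 174 and y = 1662 − 3·174 = 1140.
y = 1140 is below potential 1170; expectations adjust and SRAS shifts right until y = 1170.
Long run: on the new AD curve, 1170 = 1662 − 3p gives p = 164.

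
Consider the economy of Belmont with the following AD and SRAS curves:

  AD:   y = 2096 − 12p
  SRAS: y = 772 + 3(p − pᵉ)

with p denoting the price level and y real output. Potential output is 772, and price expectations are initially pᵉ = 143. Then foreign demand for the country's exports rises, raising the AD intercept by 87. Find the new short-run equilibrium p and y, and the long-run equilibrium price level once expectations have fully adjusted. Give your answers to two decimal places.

Short run: p = 122.67, y = 711.00. Long run: p = 117.58.

AD shifts right: new AD is y = 2183 − 12p. With pᵉ = 143, SRAS is y = 343 + 3p.
Short run: 2183 − 12p = 343 + 3p gives 1840 = 15p, so p = 122.67 and y = 2183 − 12p = 711.00.
y = 711.00 is below potential 772; expectations adjust and SRAS shifts right until y = 772.
Long run: on the new AD curve, 772 = 2183 − 12p gives p = 117.58.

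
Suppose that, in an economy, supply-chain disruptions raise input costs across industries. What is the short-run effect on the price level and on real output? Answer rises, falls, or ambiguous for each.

Price level: rises; output: falls

This is an adverse supply shock: SRAS shifts left.
Moving along the downward-sloping AD curve, P rises and Y falls.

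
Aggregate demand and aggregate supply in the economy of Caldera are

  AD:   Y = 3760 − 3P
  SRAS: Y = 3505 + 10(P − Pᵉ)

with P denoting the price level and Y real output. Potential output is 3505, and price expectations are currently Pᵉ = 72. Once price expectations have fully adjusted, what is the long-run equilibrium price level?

Long-run P = 85

Short run: with Pᵉ = 72, SRAS is Y = 2785 + 10P. Setting AD = SRAS gives 975 = 13P, so P = 75 and Y = 3760 − 3·75 = 3535.
Output 3535 is above potential 3505, so over time expected prices rise and SRAS shifts left until Y returns to 3505.
Long run: Y = 3505 on the AD curve gives 3505 = 3760 − 3P, so P = 85.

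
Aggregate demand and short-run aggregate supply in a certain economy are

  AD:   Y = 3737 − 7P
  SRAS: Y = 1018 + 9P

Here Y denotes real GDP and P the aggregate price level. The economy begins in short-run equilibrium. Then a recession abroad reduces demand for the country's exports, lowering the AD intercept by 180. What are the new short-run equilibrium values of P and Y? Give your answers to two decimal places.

This is a negative demand shock: AD shifts left.
New AD: Y = 3557 − 7P.
Set AD = SRAS: 3557 − 7P = 1018 + 9P, so 2539 = 16P and P = 158.69.
Substituting into AD, Y = 2446.19.

P = 158.69, Y = 2446.19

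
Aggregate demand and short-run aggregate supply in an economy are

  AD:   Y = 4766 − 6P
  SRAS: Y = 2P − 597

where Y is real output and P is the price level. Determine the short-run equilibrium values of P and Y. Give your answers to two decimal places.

Set AD = SRAS: 4766 − 6P = 2P − 597, so 5363 = 8P and P = 670.38.
Substituting into AD, Y = 4766 − 6P = 743.75.

P = 670.38, Y = 743.75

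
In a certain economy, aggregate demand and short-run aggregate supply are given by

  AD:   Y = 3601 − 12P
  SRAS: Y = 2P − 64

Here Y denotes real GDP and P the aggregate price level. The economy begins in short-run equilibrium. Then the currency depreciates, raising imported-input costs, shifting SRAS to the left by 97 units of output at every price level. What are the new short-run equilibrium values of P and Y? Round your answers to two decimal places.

This is a negative supply shock: SRAS shifts left.
New SRAS: Y = 2P − 161.
Set AD = SRAS: 3601 − 12P = 2P − 161, so 3762 = 14P and P = 268.71.
Substituting into AD, Y = 376.43.

P = 268.71, Y = 376.43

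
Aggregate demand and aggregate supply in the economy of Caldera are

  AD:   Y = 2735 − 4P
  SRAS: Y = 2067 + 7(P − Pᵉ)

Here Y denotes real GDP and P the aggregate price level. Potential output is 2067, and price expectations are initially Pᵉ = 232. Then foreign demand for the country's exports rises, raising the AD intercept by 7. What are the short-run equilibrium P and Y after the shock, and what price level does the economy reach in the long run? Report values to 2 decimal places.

Short run: P = 209.00, Y = 1906.00. Long run: P = 168.75.

AD shifts right: new AD is Y = 2742 − 4P. With Pᵉ = 232, SRAS is Y = 443 + 7P.
Short run: 2742 − 4P = 443 + 7P gives 2299 = 11P, so P = 209.00 and Y = 2742 − 4P = 1906.00.
Y = 1906.00 is below potential 2067; expectations adjust and SRAS shifts right until Y = 2067.
Long run: on the new AD curve, 2067 = 2742 − 4P gives P = 168.75.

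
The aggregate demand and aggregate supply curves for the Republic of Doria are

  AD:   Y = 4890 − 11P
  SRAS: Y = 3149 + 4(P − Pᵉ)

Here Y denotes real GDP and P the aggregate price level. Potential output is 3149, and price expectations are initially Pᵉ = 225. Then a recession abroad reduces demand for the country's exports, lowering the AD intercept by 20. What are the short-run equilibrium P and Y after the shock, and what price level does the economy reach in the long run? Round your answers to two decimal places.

Short run: P = 174.73, Y = 2947.93. Long run: P = 156.45.

AD shifts left: new AD is Y = 4870 − 11P. With Pᵉ = 225, SRAS is Y = 2249 + 4P.
Short run: 4870 − 11P = 2249 + 4P gives 2621 = 15P, so P = 174.73 and Y = 4870 − 11P = 2947.93.
Y = 2947.93 is below potential 3149; expectations adjust and SRAS shifts right until Y = 3149.
Long run: on the new AD curve, 3149 = 4870 − 11P gives P = 156.45.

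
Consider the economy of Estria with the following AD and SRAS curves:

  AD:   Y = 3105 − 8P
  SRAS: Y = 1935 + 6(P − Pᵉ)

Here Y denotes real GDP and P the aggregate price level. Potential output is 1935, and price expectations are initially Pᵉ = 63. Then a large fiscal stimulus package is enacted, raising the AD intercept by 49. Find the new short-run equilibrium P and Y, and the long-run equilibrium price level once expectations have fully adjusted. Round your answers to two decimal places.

Short run: P = 114.07, Y = 2241.43. Long run: P = 152.38.

AD shifts right: new AD is Y = 3154 − 8P. With Pᵉ = 63, SRAS is Y = 1557 + 6P.
Short run: 3154 − 8P = 1557 + 6P gives 1597 = 14P, so P = 114.07 and Y = 3154 − 8P = 2241.43.
Y = 2241.43 is above potential 1935; expectations adjust and SRAS shifts left until Y = 1935.
Long run: on the new AD curve, 1935 = 3154 − 8P gives P = 152.38.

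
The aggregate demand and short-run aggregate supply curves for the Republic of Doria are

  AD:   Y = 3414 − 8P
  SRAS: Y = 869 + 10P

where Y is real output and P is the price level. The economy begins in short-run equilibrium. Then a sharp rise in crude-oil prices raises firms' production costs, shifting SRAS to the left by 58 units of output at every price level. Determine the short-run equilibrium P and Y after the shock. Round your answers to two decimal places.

P = 144.61, Y = 2257.11

This is a negative supply shock: SRAS shifts left.
New SRAS: Y = 811 + 10P.
Set AD = SRAS: 3414 − 8P = 811 + 10P, so 2603 = 18P and P = 144.61.
Substituting into AD, Y = 2257.11.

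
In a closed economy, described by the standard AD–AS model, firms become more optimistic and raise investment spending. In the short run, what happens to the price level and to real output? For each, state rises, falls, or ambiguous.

Price level: rises; output: rises

This is a positive demand shock: AD shifts right.
Moving along the upward-sloping SRAS curve, P rises and Y rises.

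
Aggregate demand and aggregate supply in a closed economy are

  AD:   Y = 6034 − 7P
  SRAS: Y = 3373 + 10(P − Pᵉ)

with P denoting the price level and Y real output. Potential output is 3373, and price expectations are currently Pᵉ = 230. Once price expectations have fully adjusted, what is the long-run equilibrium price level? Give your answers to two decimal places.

Long-run P = 380.14

Short run: with Pᵉ = 230, SRAS is Y = 1073 + 10P. Setting AD = SRAS gives 4961 = 17P, so P = 291.82 and Y = 6034 − 7P = 3991.24.
Output 3991.24 is above potential 3373, so over time expected prices rise and SRAS shifts left until Y returns to 3373.
Long run: Y = 3373 on the AD curve gives 3373 = 6034 − 7P, so P = 380.14.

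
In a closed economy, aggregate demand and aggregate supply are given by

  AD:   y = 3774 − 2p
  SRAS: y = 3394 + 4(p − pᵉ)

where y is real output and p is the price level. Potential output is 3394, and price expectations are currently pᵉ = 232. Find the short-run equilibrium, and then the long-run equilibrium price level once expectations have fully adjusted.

Short run: p = 218, y = 3338. Long run: p = 190.

Short run: with pᵉ = 232, SRAS is y = 2466 + 4p. Setting AD = SRAS gives 1308 = 6p, so p = 218 and y = 3774 − 2·218 = 3338.
Output 3338 is below potential 3394, so over time expected prices fall and SRAS shifts right until y returns to 3394.
Long run: y = 3394 on the AD curve gives 3394 = 3774 − 2p, so p = 190.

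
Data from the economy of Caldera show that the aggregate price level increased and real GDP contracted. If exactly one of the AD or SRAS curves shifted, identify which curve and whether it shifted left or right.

P rose and Y fell. An AD shift moves P and Y in the same direction; an SRAS shift moves them in opposite directions.
Here P and Y moved in opposite directions, so the SRAS curve shifted.
Since Y fell, SRAS shifted left.

SRAS shifted left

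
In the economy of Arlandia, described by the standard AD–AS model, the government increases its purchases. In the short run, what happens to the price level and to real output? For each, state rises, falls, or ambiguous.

This is a positive demand shock: AD shifts right.
Moving along the upward-sloping SRAS curve, P rises and Y rises.

Price level: rises; output: rises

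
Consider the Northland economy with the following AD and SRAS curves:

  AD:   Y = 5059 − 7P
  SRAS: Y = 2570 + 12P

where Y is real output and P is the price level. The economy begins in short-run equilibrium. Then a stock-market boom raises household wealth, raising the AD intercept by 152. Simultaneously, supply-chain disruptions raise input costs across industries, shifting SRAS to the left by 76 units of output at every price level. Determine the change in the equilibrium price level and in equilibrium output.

After both shocks: AD is Y = 5211 − 7P and SRAS is Y = 2494 + 12P.
Setting them equal: 2717 = 19P, so P = 143.
Y = 5211 − 7·143 = 4210.
Initially P = 131, Y = 4142, so ΔP = +12 and ΔY = +68.

ΔP = +12, ΔY = +68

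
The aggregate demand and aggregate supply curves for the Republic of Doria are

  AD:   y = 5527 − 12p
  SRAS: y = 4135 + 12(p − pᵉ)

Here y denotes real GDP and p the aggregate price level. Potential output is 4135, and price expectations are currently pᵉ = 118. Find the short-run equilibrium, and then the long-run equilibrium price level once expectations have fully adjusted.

Short run: p = 117, y = 4123. Long run: p = 116.

Short run: with pᵉ = 118, SRAS is y = 2719 + 12p. Setting AD = SRAS gives 2808 = 24p, so p = 117 and y = 5527 − 12·117 = 4123.
Output 4123 is below potential 4135, so over time expected prices fall and SRAS shifts right until y returns to 4135.
Long run: y = 4135 on the AD curve gives 4135 = 5527 − 12p, so p = 116.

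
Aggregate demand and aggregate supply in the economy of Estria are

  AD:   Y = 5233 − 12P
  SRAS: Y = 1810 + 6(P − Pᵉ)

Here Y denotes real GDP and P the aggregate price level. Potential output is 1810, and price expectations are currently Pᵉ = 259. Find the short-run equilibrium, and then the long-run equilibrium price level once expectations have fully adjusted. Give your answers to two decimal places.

Short run: P = 276.50, Y = 1915.00. Long run: P = 285.25.

Short run: with Pᵉ = 259, SRAS is Y = 256 + 6P. Setting AD = SRAS gives 4977 = 18P, so P = 276.50 and Y = 5233 − 12P = 1915.00.
Output 1915.00 is above potential 1810, so over time expected prices rise and SRAS shifts left until Y returns to 1810.
Long run: Y = 1810 on the AD curve gives 1810 = 5233 − 12P, so P = 285.25.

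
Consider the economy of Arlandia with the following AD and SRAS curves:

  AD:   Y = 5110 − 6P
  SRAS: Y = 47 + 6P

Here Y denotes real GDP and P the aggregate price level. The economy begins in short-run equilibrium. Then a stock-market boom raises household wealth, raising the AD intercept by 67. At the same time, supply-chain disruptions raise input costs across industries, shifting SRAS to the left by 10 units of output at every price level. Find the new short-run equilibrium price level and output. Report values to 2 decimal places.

P = 428.33, Y = 2607.00

After both shocks: AD is Y = 5177 − 6P and SRAS is Y = 37 + 6P.
Setting them equal: 5140 = 12P, so P = 428.33.
Substituting into AD, Y = 2607.00.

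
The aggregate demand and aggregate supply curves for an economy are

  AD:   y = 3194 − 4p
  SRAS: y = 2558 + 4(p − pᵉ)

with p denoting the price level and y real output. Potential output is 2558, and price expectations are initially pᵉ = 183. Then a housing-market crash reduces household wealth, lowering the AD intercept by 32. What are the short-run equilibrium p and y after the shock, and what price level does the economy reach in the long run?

AD shifts left: new AD is y = 3162 − 4p. With pᵉ = 183, SRAS is y = 1826 + 4p.
Short run: 3162 − 4p = 1826 + 4p gives 1336 = 8p, so p = 167 and y = 3162 − 4·167 = 2494.
y = 2494 is below potential 2558; expectations adjust and SRAS shifts right until y = 2558.
Long run: on the new AD curve, 2558 = 3162 − 4p gives p = 151.

Short run: p = 167, y = 2494. Long run: p = 151.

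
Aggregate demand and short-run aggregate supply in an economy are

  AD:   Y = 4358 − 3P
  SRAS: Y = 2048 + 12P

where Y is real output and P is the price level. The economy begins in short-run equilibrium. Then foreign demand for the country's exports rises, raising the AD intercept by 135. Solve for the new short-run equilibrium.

This is a positive demand shock: AD shifts right.
New AD: Y = 4493 − 3P.
Set AD = SRAS: 4493 − 3P = 2048 + 12P, so 2445 = 15P and P = 163.
Y = 4493 − 3·163 = 4004.

P = 163, Y = 4004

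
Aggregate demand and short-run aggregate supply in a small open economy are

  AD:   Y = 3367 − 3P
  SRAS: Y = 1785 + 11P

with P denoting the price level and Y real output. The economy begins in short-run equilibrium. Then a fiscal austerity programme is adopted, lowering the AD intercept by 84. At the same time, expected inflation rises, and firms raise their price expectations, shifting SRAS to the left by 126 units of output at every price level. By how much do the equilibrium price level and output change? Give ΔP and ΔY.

ΔP = +3, ΔY = -93

After both shocks: AD is Y = 3283 − 3P and SRAS is Y = 1659 + 11P.
Setting them equal: 1624 = 14P, so P = 116.
Y = 3283 − 3·116 = 2935.
Initially P = 113, Y = 3028, so ΔP = +3 and ΔY = -93.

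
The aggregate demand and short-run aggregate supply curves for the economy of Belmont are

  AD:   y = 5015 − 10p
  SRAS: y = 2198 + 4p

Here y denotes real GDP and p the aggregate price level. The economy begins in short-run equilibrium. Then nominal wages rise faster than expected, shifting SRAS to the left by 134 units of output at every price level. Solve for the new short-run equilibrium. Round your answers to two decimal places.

p = 210.79, y = 2907.14

This is a negative supply shock: SRAS shifts left.
New SRAS: y = 2064 + 4p.
Set AD = SRAS: 5015 − 10p = 2064 + 4p, so 2951 = 14p and p = 210.79.
Substituting into AD, y = 2907.14.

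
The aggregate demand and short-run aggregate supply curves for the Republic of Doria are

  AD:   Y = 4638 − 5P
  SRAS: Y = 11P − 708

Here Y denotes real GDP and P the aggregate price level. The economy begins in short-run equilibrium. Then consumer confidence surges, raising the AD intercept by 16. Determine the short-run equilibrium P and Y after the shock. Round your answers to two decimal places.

This is a positive demand shock: AD shifts right.
New AD: Y = 4654 − 5P.
Set AD = SRAS: 4654 − 5P = 11P − 708, so 5362 = 16P and P = 335.13.
Substituting into AD, Y = 2978.38.

P = 335.13, Y = 2978.38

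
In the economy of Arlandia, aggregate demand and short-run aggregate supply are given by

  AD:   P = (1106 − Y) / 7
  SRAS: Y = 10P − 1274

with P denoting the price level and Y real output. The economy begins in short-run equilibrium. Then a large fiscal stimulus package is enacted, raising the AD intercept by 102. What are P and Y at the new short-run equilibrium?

P = 146, Y = 186

This is a positive demand shock: AD shifts right.
New AD: Y = 1208 − 7P.
Set AD = SRAS: 1208 − 7P = 10P − 1274, so 2482 = 17P and P = 146.
Y = 1208 − 7·146 = 186.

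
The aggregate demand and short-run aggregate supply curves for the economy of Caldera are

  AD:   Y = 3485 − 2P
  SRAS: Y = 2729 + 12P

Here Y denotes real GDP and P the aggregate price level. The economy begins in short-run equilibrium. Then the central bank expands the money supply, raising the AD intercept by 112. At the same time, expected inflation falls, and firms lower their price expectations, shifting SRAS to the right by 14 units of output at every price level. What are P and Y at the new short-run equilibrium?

After both shocks: AD is Y = 3597 − 2P and SRAS is Y = 2743 + 12P.
Setting them equal: 854 = 14P, so P = 61.
Y = 3597 − 2·61 = 3475.

P = 61, Y = 3475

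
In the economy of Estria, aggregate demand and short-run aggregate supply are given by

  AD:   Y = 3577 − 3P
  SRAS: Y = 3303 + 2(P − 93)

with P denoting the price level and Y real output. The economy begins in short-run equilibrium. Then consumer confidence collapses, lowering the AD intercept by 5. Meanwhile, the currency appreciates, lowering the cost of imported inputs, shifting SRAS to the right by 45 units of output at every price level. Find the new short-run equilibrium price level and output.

P = 82, Y = 3326

After both shocks: AD is Y = 3572 − 3P and SRAS is Y = 3162 + 2P.
Setting them equal: 410 = 5P, so P = 82.
Y = 3572 − 3·82 = 3326.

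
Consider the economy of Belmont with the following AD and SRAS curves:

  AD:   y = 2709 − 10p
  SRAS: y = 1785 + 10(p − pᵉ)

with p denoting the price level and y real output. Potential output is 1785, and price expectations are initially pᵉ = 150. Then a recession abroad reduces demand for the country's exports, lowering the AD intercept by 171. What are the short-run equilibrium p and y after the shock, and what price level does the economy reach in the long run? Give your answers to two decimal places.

AD shifts left: new AD is y = 2538 − 10p. With pᵉ = 150, SRAS is y = 285 + 10p.
Short run: 2538 − 10p = 285 + 10p gives 2253 = 20p, so p = 112.65 and y = 2538 − 10p = 1411.50.
y = 1411.50 is below potential 1785; expectations adjust and SRAS shifts right until y = 1785.
Long run: on the new AD curve, 1785 = 2538 − 10p gives p = 75.30.

Short run: p = 112.65, y = 1411.50. Long run: p = 75.30.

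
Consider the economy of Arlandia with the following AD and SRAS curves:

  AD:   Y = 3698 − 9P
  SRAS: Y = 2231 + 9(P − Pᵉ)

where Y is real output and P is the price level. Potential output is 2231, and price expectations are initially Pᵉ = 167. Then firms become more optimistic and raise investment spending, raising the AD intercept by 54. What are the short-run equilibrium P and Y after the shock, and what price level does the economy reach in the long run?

AD shifts right: new AD is Y = 3752 − 9P. With Pᵉ = 167, SRAS is Y = 728 + 9P.
Short run: 3752 − 9P = 728 + 9P gives 3024 = 18P, so P = 168 and Y = 3752 − 9·168 = 2240.
Y = 2240 is above potential 2231; expectations adjust and SRAS shifts left until Y = 2231.
Long run: on the new AD curve, 2231 = 3752 − 9P gives P = 169.

Short run: P = 168, Y = 2240. Long run: P = 169.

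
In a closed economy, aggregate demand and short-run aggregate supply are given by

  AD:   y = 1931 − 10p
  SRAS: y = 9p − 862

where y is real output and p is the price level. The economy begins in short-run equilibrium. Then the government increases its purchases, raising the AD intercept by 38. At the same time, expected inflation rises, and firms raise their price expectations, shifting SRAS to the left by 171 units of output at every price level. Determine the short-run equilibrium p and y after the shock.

After both shocks: AD is y = 1969 − 10p and SRAS is y = 9p − 1033.
Setting them equal: 3002 = 19p, so p = 158.
y = 1969 − 10·158 = 389.

p = 158, y = 389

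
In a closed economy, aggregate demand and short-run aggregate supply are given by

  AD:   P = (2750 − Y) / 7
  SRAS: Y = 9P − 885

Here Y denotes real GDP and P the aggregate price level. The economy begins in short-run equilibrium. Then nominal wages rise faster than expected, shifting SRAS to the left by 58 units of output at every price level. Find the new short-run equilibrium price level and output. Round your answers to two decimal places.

This is a negative supply shock: SRAS shifts left.
New SRAS: Y = 9P − 943.
Set AD = SRAS: 2750 − 7P = 9P − 943, so 3693 = 16P and P = 230.81.
Substituting into AD, Y = 1134.31.

P = 230.81, Y = 1134.31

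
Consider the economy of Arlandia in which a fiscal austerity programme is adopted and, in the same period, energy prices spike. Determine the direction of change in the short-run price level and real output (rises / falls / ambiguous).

The first event is a negative demand shock: AD shifts left, which by itself pushes P down and Y down.
The second is an adverse supply shock: SRAS shifts left, which by itself pushes P up and Y down.
The two shocks push P in opposite directions, so the effect on P is ambiguous. Both shocks push Y down, so Y falls.

Price level: ambiguous; output: falls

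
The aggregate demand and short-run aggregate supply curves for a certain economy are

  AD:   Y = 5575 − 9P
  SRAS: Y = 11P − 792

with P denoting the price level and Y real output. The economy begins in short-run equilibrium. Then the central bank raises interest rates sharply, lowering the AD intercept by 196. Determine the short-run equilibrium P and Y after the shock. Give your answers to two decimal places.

This is a negative demand shock: AD shifts left.
New AD: Y = 5379 − 9P.
Set AD = SRAS: 5379 − 9P = 11P − 792, so 6171 = 20P and P = 308.55.
Substituting into AD, Y = 2602.05.

P = 308.55, Y = 2602.05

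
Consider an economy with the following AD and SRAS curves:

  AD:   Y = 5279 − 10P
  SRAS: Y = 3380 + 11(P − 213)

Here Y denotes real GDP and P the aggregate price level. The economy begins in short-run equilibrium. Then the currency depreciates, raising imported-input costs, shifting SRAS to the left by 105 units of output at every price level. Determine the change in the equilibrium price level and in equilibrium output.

ΔP = +5, ΔY = -50

This is a negative supply shock: SRAS shifts left.
New SRAS: Y = 932 + 11P.
Set AD = SRAS: 5279 − 10P = 932 + 11P, so 4347 = 21P and P = 207.
Y = 5279 − 10·207 = 3209.
Initially P = 202, Y = 3259, so ΔP = +5 and ΔY = -50.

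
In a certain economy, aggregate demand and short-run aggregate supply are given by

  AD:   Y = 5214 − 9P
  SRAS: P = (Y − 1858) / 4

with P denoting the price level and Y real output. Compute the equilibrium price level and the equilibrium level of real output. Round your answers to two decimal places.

P = 258.15, Y = 2890.62

Rearrange SRAS to Y = 1858 + 4P.
Set AD = SRAS: 5214 − 9P = 1858 + 4P, so 3356 = 13P and P = 258.15.
Substituting into AD, Y = 5214 − 9P = 2890.62.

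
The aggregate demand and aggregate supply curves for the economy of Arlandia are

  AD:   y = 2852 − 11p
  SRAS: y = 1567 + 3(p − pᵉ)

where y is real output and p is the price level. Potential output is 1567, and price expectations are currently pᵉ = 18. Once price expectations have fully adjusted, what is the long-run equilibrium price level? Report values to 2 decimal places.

Long-run p = 116.82

Short run: with pᵉ = 18, SRAS is y = 1513 + 3p. Setting AD = SRAS gives 1339 = 14p, so p = 95.64 and y = 2852 − 11p = 1799.93.
Output 1799.93 is above potential 1567, so over time expected prices rise and SRAS shifts left until y returns to 1567.
Long run: y = 1567 on the AD curve gives 1567 = 2852 − 11p, so p = 116.82.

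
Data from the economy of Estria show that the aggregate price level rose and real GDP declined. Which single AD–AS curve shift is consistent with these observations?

SRAS shifted left

P rose and Y fell. An AD shift moves P and Y in the same direction; an SRAS shift moves them in opposite directions.
Here P and Y moved in opposite directions, so the SRAS curve shifted.
Since Y fell, SRAS shifted left.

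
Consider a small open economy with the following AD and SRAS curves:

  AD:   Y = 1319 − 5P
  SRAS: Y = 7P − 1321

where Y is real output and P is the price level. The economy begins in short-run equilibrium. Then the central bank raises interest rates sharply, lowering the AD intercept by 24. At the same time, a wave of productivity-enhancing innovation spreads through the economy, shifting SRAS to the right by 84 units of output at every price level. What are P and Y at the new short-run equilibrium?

After both shocks: AD is Y = 1295 − 5P and SRAS is Y = 7P − 1237.
Setting them equal: 2532 = 12P, so P = 211.
Y = 1295 − 5·211 = 240.

P = 211, Y = 240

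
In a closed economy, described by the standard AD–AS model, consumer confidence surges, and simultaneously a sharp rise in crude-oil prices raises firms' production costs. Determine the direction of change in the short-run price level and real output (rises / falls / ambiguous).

The first event is a positive demand shock: AD shifts right, which by itself pushes P up and Y up.
The second is an adverse supply shock: SRAS shifts left, which by itself pushes P up and Y down.
Both shocks push P up, so P rises. The two shocks push Y in opposite directions, so the effect on Y is ambiguous.

Price level: rises; output: ambiguous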